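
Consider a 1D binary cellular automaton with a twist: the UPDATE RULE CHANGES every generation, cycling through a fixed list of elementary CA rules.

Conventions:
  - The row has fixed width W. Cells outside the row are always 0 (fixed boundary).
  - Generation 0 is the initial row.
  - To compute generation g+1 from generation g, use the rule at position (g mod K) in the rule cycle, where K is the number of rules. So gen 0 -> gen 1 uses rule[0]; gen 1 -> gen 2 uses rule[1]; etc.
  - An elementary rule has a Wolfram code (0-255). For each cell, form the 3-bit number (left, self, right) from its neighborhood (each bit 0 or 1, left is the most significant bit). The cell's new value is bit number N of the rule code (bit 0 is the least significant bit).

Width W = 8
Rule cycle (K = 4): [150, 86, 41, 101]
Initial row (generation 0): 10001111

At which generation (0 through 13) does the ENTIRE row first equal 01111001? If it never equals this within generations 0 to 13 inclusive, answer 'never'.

Gen 0: 10001111
Gen 1 (rule 150): 11010110
Gen 2 (rule 86): 01010011
Gen 3 (rule 41): 00100010
Gen 4 (rule 101): 10101010
Gen 5 (rule 150): 10101011
Gen 6 (rule 86): 10101001
Gen 7 (rule 41): 01010000
Gen 8 (rule 101): 01110111
Gen 9 (rule 150): 10100010
Gen 10 (rule 86): 10110111
Gen 11 (rule 41): 01101100
Gen 12 (rule 101): 00110101
Gen 13 (rule 150): 01000101

Answer: never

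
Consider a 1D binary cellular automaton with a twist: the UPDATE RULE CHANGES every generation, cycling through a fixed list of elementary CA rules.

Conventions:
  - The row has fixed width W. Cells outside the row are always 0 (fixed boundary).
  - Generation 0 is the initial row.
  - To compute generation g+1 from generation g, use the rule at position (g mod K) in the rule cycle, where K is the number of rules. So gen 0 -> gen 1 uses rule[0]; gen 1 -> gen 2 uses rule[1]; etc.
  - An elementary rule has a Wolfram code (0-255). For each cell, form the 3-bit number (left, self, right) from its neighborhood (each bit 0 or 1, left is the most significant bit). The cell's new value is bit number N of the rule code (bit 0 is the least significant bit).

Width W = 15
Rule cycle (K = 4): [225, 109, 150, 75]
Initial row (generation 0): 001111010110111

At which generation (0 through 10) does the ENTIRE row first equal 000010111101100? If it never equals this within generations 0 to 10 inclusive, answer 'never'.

Answer: never

Derivation:
Gen 0: 001111010110111
Gen 1 (rule 225): 100111101011011
Gen 2 (rule 109): 100100111111111
Gen 3 (rule 150): 111111011111110
Gen 4 (rule 75): 100001010000010
Gen 5 (rule 225): 001100100111000
Gen 6 (rule 109): 101100100101011
Gen 7 (rule 150): 100011111101000
Gen 8 (rule 75): 001110000100011
Gen 9 (rule 225): 100110110001001
Gen 10 (rule 109): 100111110101001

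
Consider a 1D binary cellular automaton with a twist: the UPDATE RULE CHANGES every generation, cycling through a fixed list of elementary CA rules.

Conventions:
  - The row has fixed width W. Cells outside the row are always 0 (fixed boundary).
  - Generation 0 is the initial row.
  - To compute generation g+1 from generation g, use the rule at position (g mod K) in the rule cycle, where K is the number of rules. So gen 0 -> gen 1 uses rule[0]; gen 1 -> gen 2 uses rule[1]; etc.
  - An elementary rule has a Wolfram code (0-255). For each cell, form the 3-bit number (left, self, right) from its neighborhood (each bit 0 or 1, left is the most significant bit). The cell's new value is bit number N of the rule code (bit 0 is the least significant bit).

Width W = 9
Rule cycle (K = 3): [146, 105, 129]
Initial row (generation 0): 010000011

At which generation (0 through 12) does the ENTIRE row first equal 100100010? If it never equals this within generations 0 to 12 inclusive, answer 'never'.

Gen 0: 010000011
Gen 1 (rule 146): 101000100
Gen 2 (rule 105): 010010001
Gen 3 (rule 129): 000000100
Gen 4 (rule 146): 000001010
Gen 5 (rule 105): 111100100
Gen 6 (rule 129): 011000001
Gen 7 (rule 146): 100100010
Gen 8 (rule 105): 000001000
Gen 9 (rule 129): 111100011
Gen 10 (rule 146): 011010100
Gen 11 (rule 105): 011101001
Gen 12 (rule 129): 001000000

Answer: 7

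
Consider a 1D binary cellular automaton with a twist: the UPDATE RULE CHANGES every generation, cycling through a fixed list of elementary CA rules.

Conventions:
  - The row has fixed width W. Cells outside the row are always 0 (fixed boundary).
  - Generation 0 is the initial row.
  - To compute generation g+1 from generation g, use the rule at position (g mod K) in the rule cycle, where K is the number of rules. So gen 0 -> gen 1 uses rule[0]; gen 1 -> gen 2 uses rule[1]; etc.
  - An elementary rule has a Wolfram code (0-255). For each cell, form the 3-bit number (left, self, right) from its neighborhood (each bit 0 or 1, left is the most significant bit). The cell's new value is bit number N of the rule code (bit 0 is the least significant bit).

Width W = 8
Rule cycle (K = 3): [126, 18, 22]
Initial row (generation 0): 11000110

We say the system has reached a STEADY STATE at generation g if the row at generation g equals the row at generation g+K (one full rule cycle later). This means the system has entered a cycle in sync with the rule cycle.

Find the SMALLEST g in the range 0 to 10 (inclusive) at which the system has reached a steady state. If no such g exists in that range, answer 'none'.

Gen 0: 11000110
Gen 1 (rule 126): 11101111
Gen 2 (rule 18): 00000000
Gen 3 (rule 22): 00000000
Gen 4 (rule 126): 00000000
Gen 5 (rule 18): 00000000
Gen 6 (rule 22): 00000000
Gen 7 (rule 126): 00000000
Gen 8 (rule 18): 00000000
Gen 9 (rule 22): 00000000
Gen 10 (rule 126): 00000000
Gen 11 (rule 18): 00000000
Gen 12 (rule 22): 00000000
Gen 13 (rule 126): 00000000

Answer: 2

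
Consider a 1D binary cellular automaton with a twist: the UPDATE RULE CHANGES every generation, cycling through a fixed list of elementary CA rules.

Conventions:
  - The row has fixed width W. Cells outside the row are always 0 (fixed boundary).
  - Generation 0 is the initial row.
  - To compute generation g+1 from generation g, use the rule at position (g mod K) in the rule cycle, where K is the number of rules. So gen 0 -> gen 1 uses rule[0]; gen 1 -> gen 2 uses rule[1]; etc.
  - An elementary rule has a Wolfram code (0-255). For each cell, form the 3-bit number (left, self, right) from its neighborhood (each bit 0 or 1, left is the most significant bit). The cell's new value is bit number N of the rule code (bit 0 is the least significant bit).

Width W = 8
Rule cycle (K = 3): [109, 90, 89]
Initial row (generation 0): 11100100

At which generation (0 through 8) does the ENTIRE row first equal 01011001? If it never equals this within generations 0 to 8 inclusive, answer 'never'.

Answer: 6

Derivation:
Gen 0: 11100100
Gen 1 (rule 109): 10100101
Gen 2 (rule 90): 00011000
Gen 3 (rule 89): 11011111
Gen 4 (rule 109): 11110001
Gen 5 (rule 90): 10011010
Gen 6 (rule 89): 01011001
Gen 7 (rule 109): 01111001
Gen 8 (rule 90): 11001110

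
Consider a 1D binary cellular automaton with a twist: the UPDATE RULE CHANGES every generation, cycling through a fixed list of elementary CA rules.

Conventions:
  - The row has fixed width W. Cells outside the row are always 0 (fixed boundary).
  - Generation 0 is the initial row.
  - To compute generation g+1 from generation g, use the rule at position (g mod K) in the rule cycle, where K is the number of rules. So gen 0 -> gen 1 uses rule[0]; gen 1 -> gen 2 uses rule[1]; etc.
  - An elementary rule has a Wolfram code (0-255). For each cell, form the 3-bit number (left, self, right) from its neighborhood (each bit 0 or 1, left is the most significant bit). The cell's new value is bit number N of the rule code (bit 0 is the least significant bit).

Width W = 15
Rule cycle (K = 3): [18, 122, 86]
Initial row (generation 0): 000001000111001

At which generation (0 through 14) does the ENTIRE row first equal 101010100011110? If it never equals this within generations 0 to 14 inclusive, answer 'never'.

Gen 0: 000001000111001
Gen 1 (rule 18): 000010101000110
Gen 2 (rule 122): 000101010101111
Gen 3 (rule 86): 001101010100001
Gen 4 (rule 18): 010000000010010
Gen 5 (rule 122): 101000000101101
Gen 6 (rule 86): 101100001100101
Gen 7 (rule 18): 000010010011000
Gen 8 (rule 122): 000101101111100
Gen 9 (rule 86): 001100100000110
Gen 10 (rule 18): 010011010001001
Gen 11 (rule 122): 101111101010110
Gen 12 (rule 86): 100000101010011
Gen 13 (rule 18): 010001000001100
Gen 14 (rule 122): 101010100011110

Answer: 14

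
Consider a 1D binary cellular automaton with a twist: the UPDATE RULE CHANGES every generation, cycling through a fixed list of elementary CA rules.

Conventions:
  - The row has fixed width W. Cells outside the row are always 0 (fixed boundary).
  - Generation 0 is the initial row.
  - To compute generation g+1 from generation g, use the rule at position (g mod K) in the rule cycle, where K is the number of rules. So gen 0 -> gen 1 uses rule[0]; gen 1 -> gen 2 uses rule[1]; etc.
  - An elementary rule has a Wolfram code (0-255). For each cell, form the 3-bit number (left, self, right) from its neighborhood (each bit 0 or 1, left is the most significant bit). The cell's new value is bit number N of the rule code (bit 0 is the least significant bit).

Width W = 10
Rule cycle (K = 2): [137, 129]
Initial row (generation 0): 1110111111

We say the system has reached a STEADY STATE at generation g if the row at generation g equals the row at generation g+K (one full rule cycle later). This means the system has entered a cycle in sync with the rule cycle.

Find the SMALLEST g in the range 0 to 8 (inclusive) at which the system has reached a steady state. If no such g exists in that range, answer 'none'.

Gen 0: 1110111111
Gen 1 (rule 137): 1100111110
Gen 2 (rule 129): 0000011100
Gen 3 (rule 137): 1111011001
Gen 4 (rule 129): 0110000000
Gen 5 (rule 137): 0100111111
Gen 6 (rule 129): 0000011110
Gen 7 (rule 137): 1111011100
Gen 8 (rule 129): 0110001001
Gen 9 (rule 137): 0100100000
Gen 10 (rule 129): 0000001111

Answer: none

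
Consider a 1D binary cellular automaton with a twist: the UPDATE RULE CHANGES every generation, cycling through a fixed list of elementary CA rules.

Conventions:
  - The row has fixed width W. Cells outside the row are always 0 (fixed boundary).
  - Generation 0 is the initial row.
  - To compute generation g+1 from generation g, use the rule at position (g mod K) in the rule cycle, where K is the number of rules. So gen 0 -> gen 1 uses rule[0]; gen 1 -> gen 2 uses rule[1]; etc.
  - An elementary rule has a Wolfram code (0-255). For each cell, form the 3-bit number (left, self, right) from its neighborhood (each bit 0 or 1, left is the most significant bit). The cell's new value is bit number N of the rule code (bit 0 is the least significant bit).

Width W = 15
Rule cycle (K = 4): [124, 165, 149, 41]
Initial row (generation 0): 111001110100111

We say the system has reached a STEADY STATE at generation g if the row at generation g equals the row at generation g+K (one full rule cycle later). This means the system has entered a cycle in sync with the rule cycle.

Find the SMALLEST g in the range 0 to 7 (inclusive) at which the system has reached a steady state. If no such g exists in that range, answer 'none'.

Gen 0: 111001110100111
Gen 1 (rule 124): 101101011110101
Gen 2 (rule 165): 110011101101111
Gen 3 (rule 149): 001001000000110
Gen 4 (rule 41): 100000011110100
Gen 5 (rule 124): 110000010011110
Gen 6 (rule 165): 000111010001100
Gen 7 (rule 149): 110010011100011
Gen 8 (rule 41): 100000010001010
Gen 9 (rule 124): 110000011001111
Gen 10 (rule 165): 000111000000110
Gen 11 (rule 149): 110010111110001

Answer: none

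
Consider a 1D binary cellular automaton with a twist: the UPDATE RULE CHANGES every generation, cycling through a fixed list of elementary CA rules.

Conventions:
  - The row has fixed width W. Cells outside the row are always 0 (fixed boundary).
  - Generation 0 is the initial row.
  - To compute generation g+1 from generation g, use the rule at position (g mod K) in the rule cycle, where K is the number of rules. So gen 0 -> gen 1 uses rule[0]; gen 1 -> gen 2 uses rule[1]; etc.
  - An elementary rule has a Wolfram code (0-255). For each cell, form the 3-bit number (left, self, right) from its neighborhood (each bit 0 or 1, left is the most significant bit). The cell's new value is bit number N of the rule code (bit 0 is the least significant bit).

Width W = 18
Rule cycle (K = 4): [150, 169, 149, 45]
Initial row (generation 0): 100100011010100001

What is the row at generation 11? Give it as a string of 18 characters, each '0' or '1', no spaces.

Gen 0: 100100011010100001
Gen 1 (rule 150): 111110100010110011
Gen 2 (rule 169): 111101001001100010
Gen 3 (rule 149): 011001101100011011
Gen 4 (rule 45): 010001011001010110
Gen 5 (rule 150): 111011000111010001
Gen 6 (rule 169): 110110010110100100
Gen 7 (rule 149): 000001010000110111
Gen 8 (rule 45): 111101110110101100
Gen 9 (rule 150): 011000100000100010
Gen 10 (rule 169): 010010001110001000
Gen 11 (rule 149): 011011100101101111

Answer: 011011100101101111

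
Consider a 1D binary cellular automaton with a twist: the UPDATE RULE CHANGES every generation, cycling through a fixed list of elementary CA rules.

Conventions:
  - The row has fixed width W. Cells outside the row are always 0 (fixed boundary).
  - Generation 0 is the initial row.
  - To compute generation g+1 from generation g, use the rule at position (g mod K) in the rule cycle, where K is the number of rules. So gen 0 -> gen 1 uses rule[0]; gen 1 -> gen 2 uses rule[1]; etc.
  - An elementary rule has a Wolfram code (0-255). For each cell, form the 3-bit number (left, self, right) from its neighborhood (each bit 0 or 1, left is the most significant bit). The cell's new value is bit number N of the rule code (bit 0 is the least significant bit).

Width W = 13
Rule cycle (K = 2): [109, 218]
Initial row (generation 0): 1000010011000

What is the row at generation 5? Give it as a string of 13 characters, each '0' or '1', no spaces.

Gen 0: 1000010011000
Gen 1 (rule 109): 1011010011011
Gen 2 (rule 218): 0011001111011
Gen 3 (rule 109): 1011001001111
Gen 4 (rule 218): 0011110111111
Gen 5 (rule 109): 1010011100001

Answer: 1010011100001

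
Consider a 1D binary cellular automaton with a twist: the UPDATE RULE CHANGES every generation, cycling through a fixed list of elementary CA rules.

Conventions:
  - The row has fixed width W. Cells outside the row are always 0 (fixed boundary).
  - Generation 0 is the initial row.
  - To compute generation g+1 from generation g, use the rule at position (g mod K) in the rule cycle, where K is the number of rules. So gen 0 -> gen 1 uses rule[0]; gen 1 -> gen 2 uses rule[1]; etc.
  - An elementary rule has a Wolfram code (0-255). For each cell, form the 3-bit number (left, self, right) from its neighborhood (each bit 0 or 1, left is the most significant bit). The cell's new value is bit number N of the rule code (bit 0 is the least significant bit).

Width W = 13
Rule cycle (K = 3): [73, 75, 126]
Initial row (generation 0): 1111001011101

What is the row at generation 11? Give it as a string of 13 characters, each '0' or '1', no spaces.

Gen 0: 1111001011101
Gen 1 (rule 73): 1001000010100
Gen 2 (rule 75): 0010011100001
Gen 3 (rule 126): 0111110110011
Gen 4 (rule 73): 0100010110011
Gen 5 (rule 75): 1001100110111
Gen 6 (rule 126): 1111111111101
Gen 7 (rule 73): 1000000000100
Gen 8 (rule 75): 0011111111001
Gen 9 (rule 126): 0110000001111
Gen 10 (rule 73): 0110111101001
Gen 11 (rule 75): 1110100100010

Answer: 1110100100010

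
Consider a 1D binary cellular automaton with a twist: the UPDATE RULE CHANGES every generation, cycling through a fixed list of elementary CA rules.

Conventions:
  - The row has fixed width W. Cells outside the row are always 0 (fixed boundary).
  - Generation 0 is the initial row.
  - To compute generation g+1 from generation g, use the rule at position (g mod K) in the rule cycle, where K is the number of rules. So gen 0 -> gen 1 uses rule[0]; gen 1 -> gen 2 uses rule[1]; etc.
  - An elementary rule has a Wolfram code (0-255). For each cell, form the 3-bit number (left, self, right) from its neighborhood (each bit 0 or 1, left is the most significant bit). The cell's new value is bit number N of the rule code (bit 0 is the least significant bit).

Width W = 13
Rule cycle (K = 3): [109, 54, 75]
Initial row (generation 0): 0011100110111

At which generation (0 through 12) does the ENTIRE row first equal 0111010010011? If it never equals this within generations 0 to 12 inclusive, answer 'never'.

Gen 0: 0011100110111
Gen 1 (rule 109): 1010100111101
Gen 2 (rule 54): 1111111000011
Gen 3 (rule 75): 1000001011111
Gen 4 (rule 109): 1011101110001
Gen 5 (rule 54): 1100010001011
Gen 6 (rule 75): 1101100110011
Gen 7 (rule 109): 1111100110011
Gen 8 (rule 54): 0000011001100
Gen 9 (rule 75): 1111111011101
Gen 10 (rule 109): 1000001110111
Gen 11 (rule 54): 1100010001000
Gen 12 (rule 75): 1101100110011

Answer: never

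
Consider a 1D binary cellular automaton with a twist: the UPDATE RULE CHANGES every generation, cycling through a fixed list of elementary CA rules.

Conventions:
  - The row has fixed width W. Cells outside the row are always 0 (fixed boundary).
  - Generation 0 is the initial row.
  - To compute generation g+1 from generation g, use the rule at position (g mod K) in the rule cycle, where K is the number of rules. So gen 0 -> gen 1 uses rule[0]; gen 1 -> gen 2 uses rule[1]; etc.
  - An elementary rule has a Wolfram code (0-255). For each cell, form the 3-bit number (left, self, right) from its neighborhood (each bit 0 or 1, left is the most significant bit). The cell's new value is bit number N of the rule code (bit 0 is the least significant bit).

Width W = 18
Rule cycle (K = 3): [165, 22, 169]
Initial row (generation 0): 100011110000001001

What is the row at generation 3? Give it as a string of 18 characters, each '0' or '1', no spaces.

Answer: 011100010011101110

Derivation:
Gen 0: 100011110000001001
Gen 1 (rule 165): 101001100111101001
Gen 2 (rule 22): 101110011000001111
Gen 3 (rule 169): 011100010011101110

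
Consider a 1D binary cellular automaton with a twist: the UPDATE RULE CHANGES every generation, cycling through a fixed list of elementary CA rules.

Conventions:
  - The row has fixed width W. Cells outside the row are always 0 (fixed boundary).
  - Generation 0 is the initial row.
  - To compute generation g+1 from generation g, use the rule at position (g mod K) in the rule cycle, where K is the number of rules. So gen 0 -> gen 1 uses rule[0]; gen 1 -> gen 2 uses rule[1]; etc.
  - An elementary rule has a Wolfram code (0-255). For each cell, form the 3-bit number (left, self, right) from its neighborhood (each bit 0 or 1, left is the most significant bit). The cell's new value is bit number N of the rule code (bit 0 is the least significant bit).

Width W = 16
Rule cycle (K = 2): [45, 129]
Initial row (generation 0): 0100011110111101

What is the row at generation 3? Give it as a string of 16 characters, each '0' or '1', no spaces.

Gen 0: 0100011110111101
Gen 1 (rule 45): 0101010001100011
Gen 2 (rule 129): 0000000100001000
Gen 3 (rule 45): 1111110101101011

Answer: 1111110101101011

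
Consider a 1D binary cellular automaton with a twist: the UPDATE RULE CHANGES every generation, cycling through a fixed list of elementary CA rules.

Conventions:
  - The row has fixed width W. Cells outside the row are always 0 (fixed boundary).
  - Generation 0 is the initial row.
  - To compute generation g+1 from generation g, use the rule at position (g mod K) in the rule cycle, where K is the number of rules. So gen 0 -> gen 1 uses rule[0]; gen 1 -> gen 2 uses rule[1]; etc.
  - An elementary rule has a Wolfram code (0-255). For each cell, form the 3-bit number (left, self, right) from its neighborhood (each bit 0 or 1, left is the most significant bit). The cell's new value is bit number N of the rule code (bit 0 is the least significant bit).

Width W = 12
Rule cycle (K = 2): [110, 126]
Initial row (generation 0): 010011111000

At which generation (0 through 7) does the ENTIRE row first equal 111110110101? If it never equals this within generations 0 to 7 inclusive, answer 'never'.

Answer: never

Derivation:
Gen 0: 010011111000
Gen 1 (rule 110): 110110001000
Gen 2 (rule 126): 111111011100
Gen 3 (rule 110): 100001110100
Gen 4 (rule 126): 110011011110
Gen 5 (rule 110): 110111110010
Gen 6 (rule 126): 111100011111
Gen 7 (rule 110): 100100110001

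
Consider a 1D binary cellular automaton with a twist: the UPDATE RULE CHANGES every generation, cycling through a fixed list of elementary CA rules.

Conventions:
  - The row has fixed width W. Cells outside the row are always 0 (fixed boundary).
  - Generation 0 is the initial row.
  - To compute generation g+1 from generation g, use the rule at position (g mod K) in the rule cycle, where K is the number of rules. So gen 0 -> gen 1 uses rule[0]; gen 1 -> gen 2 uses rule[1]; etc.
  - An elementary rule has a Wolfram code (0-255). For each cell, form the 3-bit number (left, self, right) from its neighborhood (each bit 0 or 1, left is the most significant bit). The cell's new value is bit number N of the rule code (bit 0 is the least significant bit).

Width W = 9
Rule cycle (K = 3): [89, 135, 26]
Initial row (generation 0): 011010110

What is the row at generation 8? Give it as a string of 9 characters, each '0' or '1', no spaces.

Answer: 100011010

Derivation:
Gen 0: 011010110
Gen 1 (rule 89): 011000111
Gen 2 (rule 135): 100011010
Gen 3 (rule 26): 010110001
Gen 4 (rule 89): 000111100
Gen 5 (rule 135): 111011001
Gen 6 (rule 26): 100010110
Gen 7 (rule 89): 011000111
Gen 8 (rule 135): 100011010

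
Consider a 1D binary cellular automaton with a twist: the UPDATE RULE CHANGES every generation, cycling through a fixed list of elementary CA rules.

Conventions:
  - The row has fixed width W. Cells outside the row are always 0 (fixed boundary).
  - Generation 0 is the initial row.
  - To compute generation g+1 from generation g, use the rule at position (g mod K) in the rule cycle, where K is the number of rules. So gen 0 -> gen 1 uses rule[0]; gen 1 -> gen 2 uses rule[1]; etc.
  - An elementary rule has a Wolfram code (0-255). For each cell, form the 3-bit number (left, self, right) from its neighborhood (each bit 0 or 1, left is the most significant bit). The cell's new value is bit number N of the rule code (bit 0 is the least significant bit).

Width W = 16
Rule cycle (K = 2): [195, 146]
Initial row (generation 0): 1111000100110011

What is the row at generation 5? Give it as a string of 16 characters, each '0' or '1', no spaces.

Answer: 1110000111101110

Derivation:
Gen 0: 1111000100110011
Gen 1 (rule 195): 0111011001010101
Gen 2 (rule 146): 1010000110000000
Gen 3 (rule 195): 0000111010111111
Gen 4 (rule 146): 0001010000011110
Gen 5 (rule 195): 1110000111101110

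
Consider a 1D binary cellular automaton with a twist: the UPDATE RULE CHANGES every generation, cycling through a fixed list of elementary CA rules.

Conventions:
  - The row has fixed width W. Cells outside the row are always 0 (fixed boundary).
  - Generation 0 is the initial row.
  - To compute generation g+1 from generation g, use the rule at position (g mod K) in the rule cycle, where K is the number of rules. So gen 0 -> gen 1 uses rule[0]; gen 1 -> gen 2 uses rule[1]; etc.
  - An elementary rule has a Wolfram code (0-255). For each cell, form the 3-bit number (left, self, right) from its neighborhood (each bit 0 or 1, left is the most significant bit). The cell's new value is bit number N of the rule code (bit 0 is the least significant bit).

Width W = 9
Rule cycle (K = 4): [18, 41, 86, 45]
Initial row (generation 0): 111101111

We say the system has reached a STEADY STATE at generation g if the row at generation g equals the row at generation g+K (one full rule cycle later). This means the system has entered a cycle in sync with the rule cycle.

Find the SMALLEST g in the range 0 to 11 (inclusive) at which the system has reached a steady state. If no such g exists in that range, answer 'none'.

Gen 0: 111101111
Gen 1 (rule 18): 000000000
Gen 2 (rule 41): 111111111
Gen 3 (rule 86): 000000001
Gen 4 (rule 45): 111111101
Gen 5 (rule 18): 000000000
Gen 6 (rule 41): 111111111
Gen 7 (rule 86): 000000001
Gen 8 (rule 45): 111111101
Gen 9 (rule 18): 000000000
Gen 10 (rule 41): 111111111
Gen 11 (rule 86): 000000001
Gen 12 (rule 45): 111111101
Gen 13 (rule 18): 000000000
Gen 14 (rule 41): 111111111
Gen 15 (rule 86): 000000001

Answer: 1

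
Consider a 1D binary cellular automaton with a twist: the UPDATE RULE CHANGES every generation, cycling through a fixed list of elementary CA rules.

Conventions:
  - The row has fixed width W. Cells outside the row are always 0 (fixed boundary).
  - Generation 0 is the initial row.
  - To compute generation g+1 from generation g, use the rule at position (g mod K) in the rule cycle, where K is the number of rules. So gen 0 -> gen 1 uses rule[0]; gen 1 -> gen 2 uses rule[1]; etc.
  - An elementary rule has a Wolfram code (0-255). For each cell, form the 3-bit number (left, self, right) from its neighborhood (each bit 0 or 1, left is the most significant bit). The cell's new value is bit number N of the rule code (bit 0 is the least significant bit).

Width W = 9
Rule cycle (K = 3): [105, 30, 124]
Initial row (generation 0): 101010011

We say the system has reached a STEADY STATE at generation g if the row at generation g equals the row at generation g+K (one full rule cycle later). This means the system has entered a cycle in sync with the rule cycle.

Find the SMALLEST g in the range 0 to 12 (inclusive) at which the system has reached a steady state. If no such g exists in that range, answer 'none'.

Gen 0: 101010011
Gen 1 (rule 105): 010100011
Gen 2 (rule 30): 110110110
Gen 3 (rule 124): 111111111
Gen 4 (rule 105): 100000001
Gen 5 (rule 30): 110000011
Gen 6 (rule 124): 111000011
Gen 7 (rule 105): 101011011
Gen 8 (rule 30): 101010010
Gen 9 (rule 124): 111111011
Gen 10 (rule 105): 100001111
Gen 11 (rule 30): 110011000
Gen 12 (rule 124): 111011100
Gen 13 (rule 105): 101110101
Gen 14 (rule 30): 101000101
Gen 15 (rule 124): 111100111

Answer: none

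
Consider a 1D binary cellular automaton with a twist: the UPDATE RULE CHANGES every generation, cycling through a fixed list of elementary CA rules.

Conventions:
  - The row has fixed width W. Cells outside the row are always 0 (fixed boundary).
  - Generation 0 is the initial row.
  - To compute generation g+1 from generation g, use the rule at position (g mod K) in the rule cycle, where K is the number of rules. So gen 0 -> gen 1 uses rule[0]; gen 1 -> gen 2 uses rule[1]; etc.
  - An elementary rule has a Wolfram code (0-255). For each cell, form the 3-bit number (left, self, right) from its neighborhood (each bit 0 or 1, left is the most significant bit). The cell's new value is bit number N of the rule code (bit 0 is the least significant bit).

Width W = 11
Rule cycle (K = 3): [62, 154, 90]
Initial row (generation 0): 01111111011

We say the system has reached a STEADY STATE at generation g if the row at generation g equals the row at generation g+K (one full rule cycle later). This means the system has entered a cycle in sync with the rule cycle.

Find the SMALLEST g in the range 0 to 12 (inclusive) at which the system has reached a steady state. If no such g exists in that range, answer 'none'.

Gen 0: 01111111011
Gen 1 (rule 62): 11000000110
Gen 2 (rule 154): 10100001101
Gen 3 (rule 90): 00010011100
Gen 4 (rule 62): 00111110010
Gen 5 (rule 154): 01111101101
Gen 6 (rule 90): 11000101100
Gen 7 (rule 62): 10101111010
Gen 8 (rule 154): 00001110001
Gen 9 (rule 90): 00011011010
Gen 10 (rule 62): 00110110111
Gen 11 (rule 154): 01100100110
Gen 12 (rule 90): 11111011111
Gen 13 (rule 62): 10000110000
Gen 14 (rule 154): 01001101000
Gen 15 (rule 90): 10111100100

Answer: none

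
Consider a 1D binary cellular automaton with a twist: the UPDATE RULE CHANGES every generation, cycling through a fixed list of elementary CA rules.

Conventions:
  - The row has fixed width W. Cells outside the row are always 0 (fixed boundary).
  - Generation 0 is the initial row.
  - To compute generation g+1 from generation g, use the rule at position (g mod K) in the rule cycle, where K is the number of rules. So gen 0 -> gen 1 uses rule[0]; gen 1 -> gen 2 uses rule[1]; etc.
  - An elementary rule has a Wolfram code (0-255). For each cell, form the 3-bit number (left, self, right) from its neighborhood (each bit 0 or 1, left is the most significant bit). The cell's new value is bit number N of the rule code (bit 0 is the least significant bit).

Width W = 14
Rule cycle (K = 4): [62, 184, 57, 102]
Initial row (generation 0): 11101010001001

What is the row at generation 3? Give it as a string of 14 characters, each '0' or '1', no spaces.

Answer: 00110001100001

Derivation:
Gen 0: 11101010001001
Gen 1 (rule 62): 10011111011111
Gen 2 (rule 184): 01011110111110
Gen 3 (rule 57): 00110001100001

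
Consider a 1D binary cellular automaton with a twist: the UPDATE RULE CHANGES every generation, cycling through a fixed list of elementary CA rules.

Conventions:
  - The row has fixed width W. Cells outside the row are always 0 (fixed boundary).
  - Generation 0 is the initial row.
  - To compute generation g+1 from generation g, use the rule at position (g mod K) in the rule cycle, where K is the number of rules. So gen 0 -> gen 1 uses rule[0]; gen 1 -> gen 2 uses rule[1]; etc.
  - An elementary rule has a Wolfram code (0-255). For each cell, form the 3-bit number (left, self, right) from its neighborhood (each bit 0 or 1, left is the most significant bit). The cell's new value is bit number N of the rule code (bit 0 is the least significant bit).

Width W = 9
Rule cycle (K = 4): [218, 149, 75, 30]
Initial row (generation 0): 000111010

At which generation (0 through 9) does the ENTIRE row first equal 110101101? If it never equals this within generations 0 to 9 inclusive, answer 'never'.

Answer: 7

Derivation:
Gen 0: 000111010
Gen 1 (rule 218): 001111001
Gen 2 (rule 149): 100110101
Gen 3 (rule 75): 001110000
Gen 4 (rule 30): 011001000
Gen 5 (rule 218): 111110100
Gen 6 (rule 149): 011100111
Gen 7 (rule 75): 110101101
Gen 8 (rule 30): 100101001
Gen 9 (rule 218): 011000110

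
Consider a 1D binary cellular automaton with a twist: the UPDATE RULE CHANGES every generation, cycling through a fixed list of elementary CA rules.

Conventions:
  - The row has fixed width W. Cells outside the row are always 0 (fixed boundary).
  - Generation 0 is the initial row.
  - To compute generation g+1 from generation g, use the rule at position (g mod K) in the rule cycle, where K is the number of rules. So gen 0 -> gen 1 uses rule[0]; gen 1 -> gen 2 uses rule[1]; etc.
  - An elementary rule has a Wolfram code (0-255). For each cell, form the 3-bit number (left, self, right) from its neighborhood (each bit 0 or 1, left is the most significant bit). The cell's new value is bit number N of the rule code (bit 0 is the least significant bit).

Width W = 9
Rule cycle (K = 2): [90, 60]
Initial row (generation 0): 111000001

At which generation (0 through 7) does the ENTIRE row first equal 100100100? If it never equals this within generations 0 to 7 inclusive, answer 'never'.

Answer: 5

Derivation:
Gen 0: 111000001
Gen 1 (rule 90): 101100010
Gen 2 (rule 60): 111010011
Gen 3 (rule 90): 101001111
Gen 4 (rule 60): 111101000
Gen 5 (rule 90): 100100100
Gen 6 (rule 60): 110110110
Gen 7 (rule 90): 110110111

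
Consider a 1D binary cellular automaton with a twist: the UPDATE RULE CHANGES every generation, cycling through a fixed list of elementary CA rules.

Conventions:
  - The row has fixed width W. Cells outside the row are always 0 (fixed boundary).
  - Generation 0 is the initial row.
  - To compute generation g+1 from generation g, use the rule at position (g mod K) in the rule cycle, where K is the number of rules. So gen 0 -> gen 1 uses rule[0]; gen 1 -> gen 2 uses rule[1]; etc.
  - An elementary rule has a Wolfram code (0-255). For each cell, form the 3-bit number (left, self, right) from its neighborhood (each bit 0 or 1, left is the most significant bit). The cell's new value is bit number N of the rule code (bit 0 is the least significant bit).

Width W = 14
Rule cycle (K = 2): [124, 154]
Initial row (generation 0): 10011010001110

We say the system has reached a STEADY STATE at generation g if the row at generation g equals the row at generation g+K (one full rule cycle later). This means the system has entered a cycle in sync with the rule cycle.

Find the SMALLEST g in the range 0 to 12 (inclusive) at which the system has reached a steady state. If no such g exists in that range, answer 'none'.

Gen 0: 10011010001110
Gen 1 (rule 124): 11011111001011
Gen 2 (rule 154): 10011110110010
Gen 3 (rule 124): 11010011111011
Gen 4 (rule 154): 10001111110010
Gen 5 (rule 124): 11001000011011
Gen 6 (rule 154): 10110100110010
Gen 7 (rule 124): 11111110111011
Gen 8 (rule 154): 11111100110010
Gen 9 (rule 124): 10000110111011
Gen 10 (rule 154): 01001100110010
Gen 11 (rule 124): 01101110111011
Gen 12 (rule 154): 11001100110010
Gen 13 (rule 124): 11101110111011
Gen 14 (rule 154): 11001100110010

Answer: 12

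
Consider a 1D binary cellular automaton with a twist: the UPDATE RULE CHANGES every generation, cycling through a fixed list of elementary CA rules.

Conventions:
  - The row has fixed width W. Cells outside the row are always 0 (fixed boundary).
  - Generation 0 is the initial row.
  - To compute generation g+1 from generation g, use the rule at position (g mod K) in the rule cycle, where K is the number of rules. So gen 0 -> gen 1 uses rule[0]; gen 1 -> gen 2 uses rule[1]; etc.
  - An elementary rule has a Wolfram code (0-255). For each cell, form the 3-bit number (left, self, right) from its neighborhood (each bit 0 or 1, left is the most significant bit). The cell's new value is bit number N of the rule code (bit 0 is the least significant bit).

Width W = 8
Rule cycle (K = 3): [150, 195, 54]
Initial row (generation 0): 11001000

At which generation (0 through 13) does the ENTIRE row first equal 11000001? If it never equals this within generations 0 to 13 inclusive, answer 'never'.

Answer: 12

Derivation:
Gen 0: 11001000
Gen 1 (rule 150): 00111100
Gen 2 (rule 195): 11011101
Gen 3 (rule 54): 00100011
Gen 4 (rule 150): 01110100
Gen 5 (rule 195): 10110001
Gen 6 (rule 54): 11001011
Gen 7 (rule 150): 00111000
Gen 8 (rule 195): 11011011
Gen 9 (rule 54): 00100100
Gen 10 (rule 150): 01111110
Gen 11 (rule 195): 10111110
Gen 12 (rule 54): 11000001
Gen 13 (rule 150): 00100011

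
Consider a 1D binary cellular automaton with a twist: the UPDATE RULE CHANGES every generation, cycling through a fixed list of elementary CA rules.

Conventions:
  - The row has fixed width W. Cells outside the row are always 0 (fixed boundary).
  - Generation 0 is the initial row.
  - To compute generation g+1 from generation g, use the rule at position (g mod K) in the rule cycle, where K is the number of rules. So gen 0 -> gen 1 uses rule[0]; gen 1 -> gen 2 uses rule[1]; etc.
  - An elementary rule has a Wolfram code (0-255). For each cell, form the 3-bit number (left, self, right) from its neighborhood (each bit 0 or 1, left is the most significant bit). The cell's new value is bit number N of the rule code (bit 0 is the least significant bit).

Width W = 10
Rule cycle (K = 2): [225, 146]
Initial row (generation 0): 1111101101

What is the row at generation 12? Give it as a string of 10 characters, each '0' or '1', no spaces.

Answer: 0110000010

Derivation:
Gen 0: 1111101101
Gen 1 (rule 225): 0111110110
Gen 2 (rule 146): 1011100001
Gen 3 (rule 225): 0101101100
Gen 4 (rule 146): 1000000010
Gen 5 (rule 225): 0011111000
Gen 6 (rule 146): 0101110100
Gen 7 (rule 225): 0010111001
Gen 8 (rule 146): 0100010110
Gen 9 (rule 225): 0001001010
Gen 10 (rule 146): 0010110001
Gen 11 (rule 225): 1001010100
Gen 12 (rule 146): 0110000010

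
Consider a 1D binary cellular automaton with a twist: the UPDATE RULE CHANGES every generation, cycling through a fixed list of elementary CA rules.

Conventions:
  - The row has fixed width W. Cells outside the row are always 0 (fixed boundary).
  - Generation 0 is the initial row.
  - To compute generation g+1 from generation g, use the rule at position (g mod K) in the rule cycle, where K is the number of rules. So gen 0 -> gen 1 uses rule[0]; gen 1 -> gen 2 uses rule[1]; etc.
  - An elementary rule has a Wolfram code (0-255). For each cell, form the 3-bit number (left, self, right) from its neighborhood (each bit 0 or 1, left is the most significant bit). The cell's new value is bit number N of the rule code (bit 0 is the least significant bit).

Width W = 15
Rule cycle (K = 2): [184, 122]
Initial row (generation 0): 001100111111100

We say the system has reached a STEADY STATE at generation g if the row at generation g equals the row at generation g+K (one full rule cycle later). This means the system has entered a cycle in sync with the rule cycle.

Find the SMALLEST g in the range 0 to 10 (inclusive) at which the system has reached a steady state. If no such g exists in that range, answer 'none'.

Answer: 7

Derivation:
Gen 0: 001100111111100
Gen 1 (rule 184): 001010111111010
Gen 2 (rule 122): 010101100001101
Gen 3 (rule 184): 001011010001010
Gen 4 (rule 122): 010111101010101
Gen 5 (rule 184): 001111010101010
Gen 6 (rule 122): 011001101010101
Gen 7 (rule 184): 010101010101010
Gen 8 (rule 122): 101010101010101
Gen 9 (rule 184): 010101010101010
Gen 10 (rule 122): 101010101010101
Gen 11 (rule 184): 010101010101010
Gen 12 (rule 122): 101010101010101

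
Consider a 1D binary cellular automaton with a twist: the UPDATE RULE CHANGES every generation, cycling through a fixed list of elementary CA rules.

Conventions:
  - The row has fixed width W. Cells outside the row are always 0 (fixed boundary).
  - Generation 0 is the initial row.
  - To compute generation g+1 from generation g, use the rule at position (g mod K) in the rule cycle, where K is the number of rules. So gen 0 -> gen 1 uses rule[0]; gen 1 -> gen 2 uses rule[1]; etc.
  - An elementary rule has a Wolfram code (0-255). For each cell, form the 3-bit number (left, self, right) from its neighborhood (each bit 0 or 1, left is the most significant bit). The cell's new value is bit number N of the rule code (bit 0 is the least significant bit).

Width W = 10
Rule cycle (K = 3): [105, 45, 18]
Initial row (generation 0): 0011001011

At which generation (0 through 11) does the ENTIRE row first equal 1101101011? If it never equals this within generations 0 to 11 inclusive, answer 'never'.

Gen 0: 0011001011
Gen 1 (rule 105): 1011000111
Gen 2 (rule 45): 1110010100
Gen 3 (rule 18): 0001100010
Gen 4 (rule 105): 1101101000
Gen 5 (rule 45): 1011011011
Gen 6 (rule 18): 0000000000
Gen 7 (rule 105): 1111111111
Gen 8 (rule 45): 1000000000
Gen 9 (rule 18): 0100000000
Gen 10 (rule 105): 0001111111
Gen 11 (rule 45): 1101000000

Answer: never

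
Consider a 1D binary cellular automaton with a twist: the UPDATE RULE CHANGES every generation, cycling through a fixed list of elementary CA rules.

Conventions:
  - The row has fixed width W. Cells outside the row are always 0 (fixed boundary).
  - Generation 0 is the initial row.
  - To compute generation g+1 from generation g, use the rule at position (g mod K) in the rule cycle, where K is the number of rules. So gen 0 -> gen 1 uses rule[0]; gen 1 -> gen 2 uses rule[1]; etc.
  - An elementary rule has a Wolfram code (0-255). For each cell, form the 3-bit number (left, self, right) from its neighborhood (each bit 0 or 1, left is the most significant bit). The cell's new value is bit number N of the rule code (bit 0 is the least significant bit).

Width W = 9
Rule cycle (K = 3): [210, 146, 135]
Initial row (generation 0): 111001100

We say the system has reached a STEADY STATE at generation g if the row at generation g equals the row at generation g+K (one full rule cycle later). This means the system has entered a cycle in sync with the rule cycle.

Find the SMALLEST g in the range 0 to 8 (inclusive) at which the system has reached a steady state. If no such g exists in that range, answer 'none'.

Gen 0: 111001100
Gen 1 (rule 210): 011110110
Gen 2 (rule 146): 101100001
Gen 3 (rule 135): 100001111
Gen 4 (rule 210): 010010111
Gen 5 (rule 146): 101100010
Gen 6 (rule 135): 100001110
Gen 7 (rule 210): 010010111
Gen 8 (rule 146): 101100010
Gen 9 (rule 135): 100001110
Gen 10 (rule 210): 010010111
Gen 11 (rule 146): 101100010

Answer: 4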